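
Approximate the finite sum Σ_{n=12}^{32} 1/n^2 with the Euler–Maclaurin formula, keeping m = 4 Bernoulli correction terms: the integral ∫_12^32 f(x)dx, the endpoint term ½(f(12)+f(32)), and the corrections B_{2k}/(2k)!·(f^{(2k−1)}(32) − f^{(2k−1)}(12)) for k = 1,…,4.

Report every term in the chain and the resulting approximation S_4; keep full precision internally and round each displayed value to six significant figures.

S_4 ≈ 0.0561351

The integral term ∫_12^32 1/x^2 dx = 0.0520833.
Boundary: ½(f(12) + f(32)) = ½(0.00694444 + 0.000976562) = 0.00396050.
So far: 0.0560438.
Order-1 term: 1/12 · (-6.10352e-05 − (-0.00115741)) = 9.13644e-05.
After k=1: 0.0561352.
Order-2 term: −1/720 · (-7.15256e-07 − (-9.64506e-05)) = -1.32966e-07.
After k=2: 0.0561351.
Order-3 term: 1/30240 · (-2.09548e-08 − (-2.00939e-05)) = 6.63787e-10.
After k=3: 0.0561351.
Order-4 term: −1/1209600 · (-1.14596e-09 − (-7.81429e-06)) = -6.45928e-12.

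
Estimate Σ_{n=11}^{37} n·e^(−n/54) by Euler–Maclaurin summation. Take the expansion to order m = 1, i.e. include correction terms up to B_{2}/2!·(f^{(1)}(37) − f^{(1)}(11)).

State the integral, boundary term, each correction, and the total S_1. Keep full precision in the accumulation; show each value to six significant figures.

Integral: ∫_11^37 x·e^(−x/54) dx = 386.480.
Endpoint term: (f(11) + f(37))/2 = (8.97274 + 18.6479)/2 = 13.8103.
Integral + boundary = 400.291.
k=1: B_{2}/(2)! × [f^{(1)}(37) − f^{(1)}(11)] = 1/12 × (0.158666 − 0.649542) = -0.0409064.

S_1 ≈ 400.250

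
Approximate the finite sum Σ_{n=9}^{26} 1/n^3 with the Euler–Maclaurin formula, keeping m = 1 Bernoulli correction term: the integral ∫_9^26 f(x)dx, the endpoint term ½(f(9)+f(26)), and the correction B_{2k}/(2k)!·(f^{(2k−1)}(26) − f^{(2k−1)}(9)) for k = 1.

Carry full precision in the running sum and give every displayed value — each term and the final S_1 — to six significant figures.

S_1 ≈ 0.00618507

The integral term ∫_9^26 1/x^3 dx = 0.00543319.
½[f(9) + f(26)] = ½[0.00137174 + 5.68958e-05] = 0.000714319.
Running total after boundary: 0.00614751.
Order-1 term: 1/12 · (-6.56490e-06 − (-0.000457247)) = 3.75569e-05.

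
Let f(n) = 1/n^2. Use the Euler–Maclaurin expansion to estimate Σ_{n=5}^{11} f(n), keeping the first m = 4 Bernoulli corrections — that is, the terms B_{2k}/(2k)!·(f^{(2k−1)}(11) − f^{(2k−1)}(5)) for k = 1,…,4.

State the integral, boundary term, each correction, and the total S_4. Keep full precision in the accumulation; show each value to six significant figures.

Integral: ∫_5^11 1/x^2 dx = 0.109091.
Endpoint term: (f(5) + f(11))/2 = (0.0400000 + 0.00826446)/2 = 0.0241322.
Integral + boundary = 0.133223.
Order-1 term: 1/12 · (-0.00150263 − (-0.0160000)) = 0.00120811.
Partial sum through k=1: 0.134431.
Order-2 term: −1/720 · (-0.000149021 − (-0.00768000)) = -1.04597e-05.
Partial sum through k=2: 0.134421.
Order-3 term: 1/30240 · (-3.69474e-05 − (-0.00921600)) = 3.03540e-07.
Partial sum through k=3: 0.134421.
Order-4 term: −1/1209600 · (-1.70996e-05 − (-0.0206438)) = -1.70525e-08.

S_4 ≈ 0.134421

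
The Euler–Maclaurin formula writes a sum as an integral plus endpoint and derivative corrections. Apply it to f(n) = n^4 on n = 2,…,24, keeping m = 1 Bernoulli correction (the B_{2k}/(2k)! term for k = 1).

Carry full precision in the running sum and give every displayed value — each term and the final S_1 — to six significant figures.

S_1 ≈ 1.76302e+06

Integral: ∫_2^24 x^4 dx = 1.59252e+06.
Endpoint term: (f(2) + f(24))/2 = (16.0000 + 331776)/2 = 165896.
Integral + boundary = 1.75841e+06.
k=1: B_{2}/(2)! × [f^{(1)}(24) − f^{(1)}(2)] = 1/12 × (55296.0 − 32.0000) = 4605.33.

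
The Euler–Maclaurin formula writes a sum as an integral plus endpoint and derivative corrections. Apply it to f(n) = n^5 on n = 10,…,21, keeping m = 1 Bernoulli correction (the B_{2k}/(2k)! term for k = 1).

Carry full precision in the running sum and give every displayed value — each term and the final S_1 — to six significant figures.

∫_10^21 x^5 dx evaluates to 1.41277e+07.
Boundary: ½(f(10) + f(21)) = ½(100000 + 4.08410e+06) = 2.09205e+06.
So far: 1.62197e+07.
k=1: B_{2}/(2)! × [f^{(1)}(21) − f^{(1)}(10)] = 1/12 × (972405 − 50000.0) = 76867.1.

S_1 ≈ 1.62966e+07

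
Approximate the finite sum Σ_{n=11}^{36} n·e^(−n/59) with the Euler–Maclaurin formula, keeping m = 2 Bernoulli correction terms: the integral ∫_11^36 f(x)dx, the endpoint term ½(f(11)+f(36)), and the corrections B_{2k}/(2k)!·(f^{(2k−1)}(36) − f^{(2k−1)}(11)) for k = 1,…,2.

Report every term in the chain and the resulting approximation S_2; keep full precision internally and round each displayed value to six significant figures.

∫_11^36 x·e^(−x/59) dx evaluates to 382.554.
Endpoint term: (f(11) + f(36))/2 = (9.12899 + 19.5573)/2 = 14.3432.
Running total after boundary: 396.897.
Order-1 term: 1/12 · (0.211779 − 0.675179) = -0.0386167.
Partial sum through k=1: 396.858.
Order-2 term: −1/720 · (0.000372967 − 0.000670783) = 4.13634e-07.

S_2 ≈ 396.858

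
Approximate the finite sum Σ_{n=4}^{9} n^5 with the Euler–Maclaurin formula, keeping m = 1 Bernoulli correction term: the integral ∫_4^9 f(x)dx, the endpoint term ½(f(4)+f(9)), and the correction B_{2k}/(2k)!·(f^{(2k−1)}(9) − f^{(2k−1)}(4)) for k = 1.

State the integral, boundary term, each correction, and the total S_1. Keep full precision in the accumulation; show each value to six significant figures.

∫_4^9 x^5 dx evaluates to 87890.8.
Endpoint term: (f(4) + f(9))/2 = (1024.00 + 59049.0)/2 = 30036.5.
Integral + boundary = 117927.
k=1: B_{2}/(2)! × [f^{(1)}(9) − f^{(1)}(4)] = 1/12 × (32805.0 − 1280.00) = 2627.08.

S_1 ≈ 120554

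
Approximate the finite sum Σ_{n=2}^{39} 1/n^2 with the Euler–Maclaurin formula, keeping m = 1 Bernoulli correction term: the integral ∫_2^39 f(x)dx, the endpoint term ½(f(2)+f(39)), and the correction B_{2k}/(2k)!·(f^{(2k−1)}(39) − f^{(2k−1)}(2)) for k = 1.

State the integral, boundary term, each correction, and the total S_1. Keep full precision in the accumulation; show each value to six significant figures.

S_1 ≈ 0.620518

The integral term ∫_2^39 1/x^2 dx = 0.474359.
Boundary: ½(f(2) + f(39)) = ½(0.250000 + 0.000657462) = 0.125329.
So far: 0.599688.
Correction k=1: B_{2}/2! · (f^{(1)}(39) − f^{(1)}(2)) = 1/12 · (-3.37160e-05 − (-0.250000)) = 0.0208305.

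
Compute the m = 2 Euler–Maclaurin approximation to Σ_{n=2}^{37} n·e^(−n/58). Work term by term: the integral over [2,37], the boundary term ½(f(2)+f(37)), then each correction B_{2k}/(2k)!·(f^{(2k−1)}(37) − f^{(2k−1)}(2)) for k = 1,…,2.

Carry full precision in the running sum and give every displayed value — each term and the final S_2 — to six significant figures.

S_2 ≈ 461.326

Integral: ∫_2^37 x·e^(−x/58) dx = 450.647.
Boundary: ½(f(2) + f(37)) = ½(1.93221 + 19.5502) = 10.7412.
So far: 461.388.
k=1: B_{2}/(2)! × [f^{(1)}(37) − f^{(1)}(2)] = 1/12 × (0.191312 − 0.932791) = -0.0617900.
After k=1: 461.326.
k=2: B_{4}/(4)! × [f^{(3)}(37) − f^{(3)}(2)] = −1/720 × (0.000371011 − 0.000851665) = 6.67575e-07.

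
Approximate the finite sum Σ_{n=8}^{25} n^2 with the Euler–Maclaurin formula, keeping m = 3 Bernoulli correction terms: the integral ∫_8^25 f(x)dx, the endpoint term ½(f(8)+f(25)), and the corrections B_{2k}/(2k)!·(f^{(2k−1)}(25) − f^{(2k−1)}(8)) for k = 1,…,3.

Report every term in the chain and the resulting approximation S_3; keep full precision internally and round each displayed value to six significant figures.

S_3 ≈ 5385.00

∫_8^25 x^2 dx evaluates to 5037.67.
Boundary: ½(f(8) + f(25)) = ½(64.0000 + 625.000) = 344.500.
Integral + boundary = 5382.17.
Correction k=1: B_{2}/2! · (f^{(1)}(25) − f^{(1)}(8)) = 1/12 · (50.0000 − 16.0000) = 2.83333.
Running total after k=1: 5385.00.
Correction k=2: B_{4}/4! · (f^{(3)}(25) − f^{(3)}(8)) = −1/720 · (0.00000 − 0.00000) = 0.00000.
Running total after k=2: 5385.00.
Correction k=3: B_{6}/6! · (f^{(5)}(25) − f^{(5)}(8)) = 1/30240 · (0.00000 − 0.00000) = 0.00000.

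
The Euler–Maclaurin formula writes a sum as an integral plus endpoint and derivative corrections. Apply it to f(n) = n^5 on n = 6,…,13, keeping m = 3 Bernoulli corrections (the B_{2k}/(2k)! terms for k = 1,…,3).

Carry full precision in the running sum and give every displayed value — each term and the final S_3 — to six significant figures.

S_3 ≈ 997576

∫_6^13 x^5 dx evaluates to 796692.
½[f(6) + f(13)] = ½[7776.00 + 371293] = 189534.
Running total after boundary: 986227.
Order-1 term: 1/12 · (142805 − 6480.00) = 11360.4.
After k=1: 997587.
Order-2 term: −1/720 · (10140.0 − 2160.00) = -11.0833.
After k=2: 997576.
Order-3 term: 1/30240 · (120.000 − 120.000) = 0.00000.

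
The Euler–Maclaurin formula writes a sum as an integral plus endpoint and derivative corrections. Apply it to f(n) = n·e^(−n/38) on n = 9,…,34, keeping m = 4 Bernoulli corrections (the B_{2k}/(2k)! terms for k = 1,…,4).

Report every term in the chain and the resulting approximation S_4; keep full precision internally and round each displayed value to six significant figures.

S_4 ≈ 301.569

∫_9^34 x·e^(−x/38) dx evaluates to 291.116.
Endpoint term: (f(9) + f(34))/2 = (7.10204 + 13.8963)/2 = 10.4992.
Running total after boundary: 301.616.
Order-1 term: 1/12 · (0.0430226 − 0.602220) = -0.0465998.
Partial sum through k=1: 301.569.
Order-2 term: −1/720 · (0.000595882 − 0.00151001) = 1.26962e-06.
Partial sum through k=2: 301.569.
Order-3 term: 1/30240 · (8.04688e-07 − 1.80261e-06) = -3.30000e-11.
Partial sum through k=3: 301.569.
Order-4 term: −1/1209600 · (8.28750e-10 − 1.77251e-09) = 7.80225e-16.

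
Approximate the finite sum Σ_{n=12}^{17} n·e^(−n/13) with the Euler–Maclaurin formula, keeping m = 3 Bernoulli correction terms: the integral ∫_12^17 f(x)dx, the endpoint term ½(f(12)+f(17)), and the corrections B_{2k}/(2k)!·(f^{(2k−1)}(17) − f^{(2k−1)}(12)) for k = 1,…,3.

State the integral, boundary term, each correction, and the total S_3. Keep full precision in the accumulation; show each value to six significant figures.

The integral term ∫_12^17 x·e^(−x/13) dx = 23.6478.
½[f(12) + f(17)] = ½[4.76754 + 4.59754] = 4.68254.
Integral + boundary = 28.3304.
Order-1 term: 1/12 · (-0.0832134 − 0.0305611) = -0.00948121.
Partial sum through k=1: 28.3209.
Order-2 term: −1/720 · (0.00270813 − 0.00488255) = 3.02003e-06.
Partial sum through k=2: 28.3209.
Order-3 term: 1/30240 · (3.49624e-05 − 5.67116e-05) = -7.19220e-10.

S_3 ≈ 28.3209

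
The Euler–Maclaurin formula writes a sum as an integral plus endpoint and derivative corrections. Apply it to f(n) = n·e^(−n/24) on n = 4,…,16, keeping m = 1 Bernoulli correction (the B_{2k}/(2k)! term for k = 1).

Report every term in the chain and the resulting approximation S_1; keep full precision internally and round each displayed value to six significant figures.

Integral: ∫_4^16 x·e^(−x/24) dx = 75.9553.
½[f(4) + f(16)] = ½[3.38593 + 8.21467] = 5.80030.
Running total after boundary: 81.7556.
Correction k=1: B_{2}/2! · (f^{(1)}(16) − f^{(1)}(4)) = 1/12 · (0.171139 − 0.705401) = -0.0445219.

S_1 ≈ 81.7111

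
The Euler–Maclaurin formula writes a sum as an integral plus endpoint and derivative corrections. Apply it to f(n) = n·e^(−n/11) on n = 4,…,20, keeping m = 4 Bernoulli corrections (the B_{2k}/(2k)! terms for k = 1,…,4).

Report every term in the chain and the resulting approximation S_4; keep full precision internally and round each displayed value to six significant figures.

∫_4^20 x·e^(−x/11) dx evaluates to 59.3474.
Boundary: ½(f(4) + f(20)) = ½(2.78058 + 3.24641) = 3.01349.
So far: 62.3609.
Correction k=1: B_{2}/2! · (f^{(1)}(20) − f^{(1)}(4)) = 1/12 · (-0.132808 − 0.442364) = -0.0479310.
Partial sum through k=1: 62.3130.
Correction k=2: B_{4}/4! · (f^{(3)}(20) − f^{(3)}(4)) = −1/720 · (0.00158540 − 0.0151459) = 1.88340e-05.
Partial sum through k=2: 62.3130.
Correction k=3: B_{6}/6! · (f^{(5)}(20) − f^{(5)}(4)) = 1/30240 · (3.52759e-05 − 0.000220131) = -6.11294e-09.
Partial sum through k=3: 62.3130.
Correction k=4: B_{8}/8! · (f^{(7)}(20) − f^{(7)}(4)) = −1/1209600 · (4.74788e-07 − 2.60405e-06) = 1.76030e-12.

S_4 ≈ 62.3130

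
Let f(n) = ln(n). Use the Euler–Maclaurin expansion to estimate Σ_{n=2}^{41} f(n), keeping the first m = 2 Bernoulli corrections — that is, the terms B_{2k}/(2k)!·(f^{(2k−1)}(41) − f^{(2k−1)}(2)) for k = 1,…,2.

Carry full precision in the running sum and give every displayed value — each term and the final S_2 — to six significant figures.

The integral term ∫_2^41 ln(x) dx = 111.870.
Boundary: ½(f(2) + f(41)) = ½(0.693147 + 3.71357) = 2.20336.
Integral + boundary = 114.074.
Order-1 term: 1/12 · (0.0243902 − 0.500000) = -0.0396341.
Running total after k=1: 114.034.
Order-2 term: −1/720 · (2.90187e-05 − 0.250000) = 0.000347182.

S_2 ≈ 114.034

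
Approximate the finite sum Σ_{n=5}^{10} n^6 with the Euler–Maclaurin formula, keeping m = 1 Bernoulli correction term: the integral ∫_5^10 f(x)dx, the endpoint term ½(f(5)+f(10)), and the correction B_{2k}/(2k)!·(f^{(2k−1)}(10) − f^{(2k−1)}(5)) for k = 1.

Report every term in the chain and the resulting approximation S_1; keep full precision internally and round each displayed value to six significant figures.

∫_5^10 x^6 dx evaluates to 1.41741e+06.
Endpoint term: (f(5) + f(10))/2 = (15625.0 + 1.00000e+06)/2 = 507812.
Integral + boundary = 1.92522e+06.
Order-1 term: 1/12 · (600000 − 18750.0) = 48437.5.

S_1 ≈ 1.97366e+06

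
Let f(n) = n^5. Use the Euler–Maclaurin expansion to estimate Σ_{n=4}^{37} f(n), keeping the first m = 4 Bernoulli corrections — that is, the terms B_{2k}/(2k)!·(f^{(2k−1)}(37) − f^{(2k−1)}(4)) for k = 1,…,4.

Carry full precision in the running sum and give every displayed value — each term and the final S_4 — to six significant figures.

S_4 ≈ 4.63074e+08

Integral: ∫_4^37 x^5 dx = 4.27620e+08.
Endpoint term: (f(4) + f(37))/2 = (1024.00 + 6.93440e+07)/2 = 3.46725e+07.
Running total after boundary: 4.62293e+08.
Order-1 term: 1/12 · (9.37080e+06 − 1280.00) = 780794.
Partial sum through k=1: 4.63074e+08.
Order-2 term: −1/720 · (82140.0 − 960.000) = -112.750.
Partial sum through k=2: 4.63074e+08.
Order-3 term: 1/30240 · (120.000 − 120.000) = 0.00000.
Partial sum through k=3: 4.63074e+08.
Order-4 term: −1/1209600 · (0.00000 − 0.00000) = 0.00000.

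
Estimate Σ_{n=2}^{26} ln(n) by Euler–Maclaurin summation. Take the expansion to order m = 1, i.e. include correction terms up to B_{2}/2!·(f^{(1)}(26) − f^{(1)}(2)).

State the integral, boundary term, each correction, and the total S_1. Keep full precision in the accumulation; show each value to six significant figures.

∫_2^26 ln(x) dx evaluates to 59.3242.
½[f(2) + f(26)] = ½[0.693147 + 3.25810] = 1.97562.
So far: 61.2998.
Correction k=1: B_{2}/2! · (f^{(1)}(26) − f^{(1)}(2)) = 1/12 · (0.0384615 − 0.500000) = -0.0384615.

S_1 ≈ 61.2614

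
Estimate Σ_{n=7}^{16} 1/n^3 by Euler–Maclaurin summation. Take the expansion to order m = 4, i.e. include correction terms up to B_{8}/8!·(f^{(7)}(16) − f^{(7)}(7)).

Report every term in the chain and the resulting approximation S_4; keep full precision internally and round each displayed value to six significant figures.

The integral term ∫_7^16 1/x^3 dx = 0.00825096.
Endpoint term: (f(7) + f(16))/2 = (0.00291545 + 0.000244141)/2 = 0.00157980.
Running total after boundary: 0.00983075.
Correction k=1: B_{2}/2! · (f^{(1)}(16) − f^{(1)}(7)) = 1/12 · (-4.57764e-05 − (-0.00124948)) = 0.000100309.
After k=1: 0.00993106.
Correction k=2: B_{4}/4! · (f^{(3)}(16) − f^{(3)}(7)) = −1/720 · (-3.57628e-06 − (-0.000509992)) = -7.03355e-07.
After k=2: 0.00993036.
Correction k=3: B_{6}/6! · (f^{(5)}(16) − f^{(5)}(7)) = 1/30240 · (-5.86733e-07 − (-0.000437136)) = 1.44361e-08.
After k=3: 0.00993037.
Correction k=4: B_{8}/8! · (f^{(7)}(16) − f^{(7)}(7)) = −1/1209600 · (-1.65019e-07 − (-0.000642322)) = -5.30884e-10.

S_4 ≈ 0.00993037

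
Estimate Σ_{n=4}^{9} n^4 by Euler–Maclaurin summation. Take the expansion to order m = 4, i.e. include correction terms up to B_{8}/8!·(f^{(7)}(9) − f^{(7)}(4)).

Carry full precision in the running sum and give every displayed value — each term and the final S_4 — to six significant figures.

S_4 ≈ 15235.0

The integral term ∫_4^9 x^4 dx = 11605.0.
Boundary: ½(f(4) + f(9)) = ½(256.000 + 6561.00) = 3408.50.
Running total after boundary: 15013.5.
k=1: B_{2}/(2)! × [f^{(1)}(9) − f^{(1)}(4)] = 1/12 × (2916.00 − 256.000) = 221.667.
After k=1: 15235.2.
k=2: B_{4}/(4)! × [f^{(3)}(9) − f^{(3)}(4)] = −1/720 × (216.000 − 96.0000) = -0.166667.
After k=2: 15235.0.
k=3: B_{6}/(6)! × [f^{(5)}(9) − f^{(5)}(4)] = 1/30240 × (0.00000 − 0.00000) = 0.00000.
After k=3: 15235.0.
k=4: B_{8}/(8)! × [f^{(7)}(9) − f^{(7)}(4)] = −1/1209600 × (0.00000 − 0.00000) = 0.00000.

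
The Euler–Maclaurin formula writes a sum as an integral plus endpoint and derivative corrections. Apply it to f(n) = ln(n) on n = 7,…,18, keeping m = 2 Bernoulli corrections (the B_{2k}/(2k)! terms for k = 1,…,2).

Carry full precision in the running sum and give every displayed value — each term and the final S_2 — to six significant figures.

S_2 ≈ 29.8162

Integral: ∫_7^18 ln(x) dx = 27.4053.
½[f(7) + f(18)] = ½[1.94591 + 2.89037] = 2.41814.
Integral + boundary = 29.8235.
k=1: B_{2}/(2)! × [f^{(1)}(18) − f^{(1)}(7)] = 1/12 × (0.0555556 − 0.142857) = -0.00727513.
After k=1: 29.8162.
k=2: B_{4}/(4)! × [f^{(3)}(18) − f^{(3)}(7)] = −1/720 × (0.000342936 − 0.00583090) = 7.62218e-06.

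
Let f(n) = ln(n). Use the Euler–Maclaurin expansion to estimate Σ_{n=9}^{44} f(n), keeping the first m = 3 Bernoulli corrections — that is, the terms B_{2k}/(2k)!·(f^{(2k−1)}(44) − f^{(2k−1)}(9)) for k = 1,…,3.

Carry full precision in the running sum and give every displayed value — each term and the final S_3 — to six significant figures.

Integral: ∫_9^44 ln(x) dx = 111.729.
½[f(9) + f(44)] = ½[2.19722 + 3.78419] = 2.99071.
So far: 114.720.
k=1: B_{2}/(2)! × [f^{(1)}(44) − f^{(1)}(9)] = 1/12 × (0.0227273 − 0.111111) = -0.00736532.
Running total after k=1: 114.713.
k=2: B_{4}/(4)! × [f^{(3)}(44) − f^{(3)}(9)] = −1/720 × (2.34786e-05 − 0.00274348) = 3.77779e-06.
Running total after k=2: 114.713.
k=3: B_{6}/(6)! × [f^{(5)}(44) − f^{(5)}(9)] = 1/30240 × (1.45528e-07 − 0.000406442) = -1.34357e-08.

S_3 ≈ 114.713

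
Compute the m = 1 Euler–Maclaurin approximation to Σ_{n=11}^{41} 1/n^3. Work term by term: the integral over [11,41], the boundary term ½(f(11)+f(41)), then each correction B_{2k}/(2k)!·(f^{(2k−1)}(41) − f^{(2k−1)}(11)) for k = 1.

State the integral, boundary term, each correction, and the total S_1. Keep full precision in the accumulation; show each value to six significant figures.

The integral term ∫_11^41 1/x^3 dx = 0.00383479.
Endpoint term: (f(11) + f(41))/2 = (0.000751315 + 1.45094e-05)/2 = 0.000382912.
Integral + boundary = 0.00421770.
k=1: B_{2}/(2)! × [f^{(1)}(41) − f^{(1)}(11)] = 1/12 × (-1.06166e-06 − (-0.000204904)) = 1.69869e-05.

S_1 ≈ 0.00423469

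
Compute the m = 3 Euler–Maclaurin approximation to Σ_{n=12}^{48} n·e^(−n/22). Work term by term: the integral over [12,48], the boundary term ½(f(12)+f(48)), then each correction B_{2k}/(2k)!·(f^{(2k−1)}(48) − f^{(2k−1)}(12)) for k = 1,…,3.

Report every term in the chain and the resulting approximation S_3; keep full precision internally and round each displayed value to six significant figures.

S_3 ≈ 265.909

Integral: ∫_12^48 x·e^(−x/22) dx = 259.757.
½[f(12) + f(48)] = ½[6.95494 + 5.41614] = 6.18554.
Running total after boundary: 265.942.
Correction k=1: B_{2}/2! · (f^{(1)}(48) − f^{(1)}(12)) = 1/12 · (-0.133352 − 0.263445) = -0.0330664.
Partial sum through k=1: 265.909.
Correction k=2: B_{4}/4! · (f^{(3)}(48) − f^{(3)}(12)) = −1/720 · (0.000190745 − 0.00293926) = 3.81738e-06.
Partial sum through k=2: 265.909.
Correction k=3: B_{6}/6! · (f^{(5)}(48) − f^{(5)}(12)) = 1/30240 · (1.35746e-06 − 1.10211e-05) = -3.19565e-10.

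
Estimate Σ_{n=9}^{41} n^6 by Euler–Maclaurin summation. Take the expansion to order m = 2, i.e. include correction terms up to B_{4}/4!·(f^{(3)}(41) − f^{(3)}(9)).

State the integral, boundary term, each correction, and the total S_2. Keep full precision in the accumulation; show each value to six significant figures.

∫_9^41 x^6 dx evaluates to 2.78214e+10.
Endpoint term: (f(9) + f(41))/2 = (531441 + 4.75010e+09)/2 = 2.37532e+09.
Running total after boundary: 3.01967e+10.
Order-1 term: 1/12 · (6.95137e+08 − 354294) = 5.78986e+07.
Running total after k=1: 3.02546e+10.
Order-2 term: −1/720 · (8.27052e+06 − 87480.0) = -11365.3.

S_2 ≈ 3.02546e+10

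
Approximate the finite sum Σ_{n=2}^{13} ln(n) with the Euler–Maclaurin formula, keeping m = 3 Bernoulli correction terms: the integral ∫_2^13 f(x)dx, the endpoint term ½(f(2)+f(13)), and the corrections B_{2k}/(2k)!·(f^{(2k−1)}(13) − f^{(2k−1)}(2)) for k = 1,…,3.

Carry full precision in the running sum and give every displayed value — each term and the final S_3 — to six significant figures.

The integral term ∫_2^13 ln(x) dx = 20.9580.
½[f(2) + f(13)] = ½[0.693147 + 2.56495] = 1.62905.
Integral + boundary = 22.5871.
Order-1 term: 1/12 · (0.0769231 − 0.500000) = -0.0352564.
Partial sum through k=1: 22.5518.
Order-2 term: −1/720 · (0.000910332 − 0.250000) = 0.000345958.
Partial sum through k=2: 22.5522.
Order-3 term: 1/30240 · (6.46390e-05 − 0.750000) = -2.47994e-05.

S_3 ≈ 22.5522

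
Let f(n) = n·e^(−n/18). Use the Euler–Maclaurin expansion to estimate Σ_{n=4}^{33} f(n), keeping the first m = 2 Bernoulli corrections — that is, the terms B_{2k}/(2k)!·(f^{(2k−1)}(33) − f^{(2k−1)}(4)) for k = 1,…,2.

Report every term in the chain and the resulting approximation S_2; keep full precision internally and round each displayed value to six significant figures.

∫_4^33 x·e^(−x/18) dx evaluates to 170.322.
Boundary: ½(f(4) + f(33)) = ½(3.20295 + 5.27603) = 4.23949.
Integral + boundary = 174.562.
Correction k=1: B_{2}/2! · (f^{(1)}(33) − f^{(1)}(4)) = 1/12 · (-0.133233 − 0.622796) = -0.0630024.
Running total after k=1: 174.499.
Correction k=2: B_{4}/4! · (f^{(3)}(33) − f^{(3)}(4)) = −1/720 · (0.000575699 − 0.00686503) = 8.73519e-06.

S_2 ≈ 174.499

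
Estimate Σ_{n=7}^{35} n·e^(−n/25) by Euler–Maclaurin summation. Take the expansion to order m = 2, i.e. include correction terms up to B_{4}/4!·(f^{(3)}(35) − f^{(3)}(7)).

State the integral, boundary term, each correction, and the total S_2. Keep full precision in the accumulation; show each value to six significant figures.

The integral term ∫_7^35 x·e^(−x/25) dx = 234.732.
Boundary: ½(f(7) + f(35)) = ½(5.29049 + 8.63089) = 6.96069.
So far: 241.692.
k=1: B_{2}/(2)! × [f^{(1)}(35) − f^{(1)}(7)] = 1/12 × (-0.0986388 − 0.544164) = -0.0535669.
After k=1: 241.639.
k=2: B_{4}/(4)! × [f^{(3)}(35) − f^{(3)}(7)] = −1/720 × (0.000631288 − 0.00328917) = 3.69150e-06.

S_2 ≈ 241.639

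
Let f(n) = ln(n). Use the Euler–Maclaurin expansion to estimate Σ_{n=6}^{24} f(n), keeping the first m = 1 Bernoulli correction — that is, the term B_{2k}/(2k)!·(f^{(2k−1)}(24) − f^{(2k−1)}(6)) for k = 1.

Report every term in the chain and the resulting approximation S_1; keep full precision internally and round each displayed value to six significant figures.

S_1 ≈ 49.9972

∫_6^24 ln(x) dx evaluates to 47.5227.
½[f(6) + f(24)] = ½[1.79176 + 3.17805] = 2.48491.
So far: 50.0076.
Order-1 term: 1/12 · (0.0416667 − 0.166667) = -0.0104167.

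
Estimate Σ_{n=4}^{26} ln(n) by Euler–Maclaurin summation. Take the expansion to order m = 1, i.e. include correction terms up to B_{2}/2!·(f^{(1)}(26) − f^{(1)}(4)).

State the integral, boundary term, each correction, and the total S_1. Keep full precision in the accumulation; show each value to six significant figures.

S_1 ≈ 59.4699

∫_4^26 ln(x) dx evaluates to 57.1653.
½[f(4) + f(26)] = ½[1.38629 + 3.25810] = 2.32220.
So far: 59.4875.
Order-1 term: 1/12 · (0.0384615 − 0.250000) = -0.0176282.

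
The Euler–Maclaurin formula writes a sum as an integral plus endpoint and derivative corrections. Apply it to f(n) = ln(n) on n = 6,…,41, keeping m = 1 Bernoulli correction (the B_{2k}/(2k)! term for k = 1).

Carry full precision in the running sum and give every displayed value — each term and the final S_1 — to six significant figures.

S_1 ≈ 109.247

The integral term ∫_6^41 ln(x) dx = 106.506.
Boundary: ½(f(6) + f(41)) = ½(1.79176 + 3.71357) = 2.75267.
Running total after boundary: 109.259.
Correction k=1: B_{2}/2! · (f^{(1)}(41) − f^{(1)}(6)) = 1/12 · (0.0243902 − 0.166667) = -0.0118564.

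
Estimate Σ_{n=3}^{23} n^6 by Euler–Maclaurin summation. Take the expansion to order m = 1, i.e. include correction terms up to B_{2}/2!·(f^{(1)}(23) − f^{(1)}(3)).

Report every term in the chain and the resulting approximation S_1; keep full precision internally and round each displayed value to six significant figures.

S_1 ≈ 5.63640e+08

∫_3^23 x^6 dx evaluates to 4.86403e+08.
Boundary: ½(f(3) + f(23)) = ½(729.000 + 1.48036e+08) = 7.40183e+07.
So far: 5.60422e+08.
Correction k=1: B_{2}/2! · (f^{(1)}(23) − f^{(1)}(3)) = 1/12 · (3.86181e+07 − 1458.00) = 3.21805e+06.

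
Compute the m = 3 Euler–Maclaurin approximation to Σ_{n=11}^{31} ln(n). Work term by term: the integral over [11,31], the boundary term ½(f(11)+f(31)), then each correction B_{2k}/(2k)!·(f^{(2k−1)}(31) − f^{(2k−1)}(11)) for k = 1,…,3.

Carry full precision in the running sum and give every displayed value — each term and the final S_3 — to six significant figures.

S_3 ≈ 62.9878

The integral term ∫_11^31 ln(x) dx = 60.0768.
Endpoint term: (f(11) + f(31))/2 = (2.39790 + 3.43399)/2 = 2.91594.
Running total after boundary: 62.9927.
Order-1 term: 1/12 · (0.0322581 − 0.0909091) = -0.00488759.
Partial sum through k=1: 62.9878.
Order-2 term: −1/720 · (6.71344e-05 − 0.00150263) = 1.99374e-06.
Partial sum through k=2: 62.9878.
Order-3 term: 1/30240 · (8.38306e-07 − 0.000149021) = -4.90023e-09.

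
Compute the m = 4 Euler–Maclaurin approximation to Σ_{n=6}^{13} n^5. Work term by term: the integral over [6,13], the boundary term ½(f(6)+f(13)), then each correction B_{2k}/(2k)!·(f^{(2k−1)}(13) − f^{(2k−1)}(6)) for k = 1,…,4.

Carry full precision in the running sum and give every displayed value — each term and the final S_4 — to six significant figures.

∫_6^13 x^5 dx evaluates to 796692.
Endpoint term: (f(6) + f(13))/2 = (7776.00 + 371293)/2 = 189534.
So far: 986227.
k=1: B_{2}/(2)! × [f^{(1)}(13) − f^{(1)}(6)] = 1/12 × (142805 − 6480.00) = 11360.4.
After k=1: 997587.
k=2: B_{4}/(4)! × [f^{(3)}(13) − f^{(3)}(6)] = −1/720 × (10140.0 − 2160.00) = -11.0833.
After k=2: 997576.
k=3: B_{6}/(6)! × [f^{(5)}(13) − f^{(5)}(6)] = 1/30240 × (120.000 − 120.000) = 0.00000.
After k=3: 997576.
k=4: B_{8}/(8)! × [f^{(7)}(13) − f^{(7)}(6)] = −1/1209600 × (0.00000 − 0.00000) = 0.00000.

S_4 ≈ 997576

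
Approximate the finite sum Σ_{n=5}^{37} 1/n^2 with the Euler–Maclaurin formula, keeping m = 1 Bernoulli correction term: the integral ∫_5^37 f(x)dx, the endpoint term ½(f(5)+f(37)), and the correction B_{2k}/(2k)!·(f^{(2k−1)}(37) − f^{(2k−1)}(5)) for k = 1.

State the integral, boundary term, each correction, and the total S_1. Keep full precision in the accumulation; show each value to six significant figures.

∫_5^37 1/x^2 dx evaluates to 0.172973.
½[f(5) + f(37)] = ½[0.0400000 + 0.000730460] = 0.0203652.
Integral + boundary = 0.193338.
k=1: B_{2}/(2)! × [f^{(1)}(37) − f^{(1)}(5)] = 1/12 × (-3.94843e-05 − (-0.0160000)) = 0.00133004.

S_1 ≈ 0.194668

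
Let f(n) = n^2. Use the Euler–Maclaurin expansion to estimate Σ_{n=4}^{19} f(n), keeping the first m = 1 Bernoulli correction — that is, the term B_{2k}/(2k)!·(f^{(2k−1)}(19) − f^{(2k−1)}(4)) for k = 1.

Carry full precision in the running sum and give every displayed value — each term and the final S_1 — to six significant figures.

∫_4^19 x^2 dx evaluates to 2265.00.
½[f(4) + f(19)] = ½[16.0000 + 361.000] = 188.500.
Integral + boundary = 2453.50.
Order-1 term: 1/12 · (38.0000 − 8.00000) = 2.50000.

S_1 ≈ 2456.00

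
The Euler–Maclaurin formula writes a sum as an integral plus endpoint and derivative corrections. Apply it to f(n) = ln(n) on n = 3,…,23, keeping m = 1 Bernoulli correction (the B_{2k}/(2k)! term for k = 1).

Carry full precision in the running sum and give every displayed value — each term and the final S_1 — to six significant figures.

∫_3^23 ln(x) dx evaluates to 48.8205.
½[f(3) + f(23)] = ½[1.09861 + 3.13549] = 2.11705.
Running total after boundary: 50.9376.
Order-1 term: 1/12 · (0.0434783 − 0.333333) = -0.0241546.

S_1 ≈ 50.9134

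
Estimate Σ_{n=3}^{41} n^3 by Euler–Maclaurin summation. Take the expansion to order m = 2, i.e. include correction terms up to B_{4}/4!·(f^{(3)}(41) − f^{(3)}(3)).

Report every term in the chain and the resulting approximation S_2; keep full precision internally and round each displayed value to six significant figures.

The integral term ∫_3^41 x^3 dx = 706420.
Boundary: ½(f(3) + f(41)) = ½(27.0000 + 68921.0) = 34474.0.
Integral + boundary = 740894.
Correction k=1: B_{2}/2! · (f^{(1)}(41) − f^{(1)}(3)) = 1/12 · (5043.00 − 27.0000) = 418.000.
After k=1: 741312.
Correction k=2: B_{4}/4! · (f^{(3)}(41) − f^{(3)}(3)) = −1/720 · (6.00000 − 6.00000) = 0.00000.

S_2 ≈ 741312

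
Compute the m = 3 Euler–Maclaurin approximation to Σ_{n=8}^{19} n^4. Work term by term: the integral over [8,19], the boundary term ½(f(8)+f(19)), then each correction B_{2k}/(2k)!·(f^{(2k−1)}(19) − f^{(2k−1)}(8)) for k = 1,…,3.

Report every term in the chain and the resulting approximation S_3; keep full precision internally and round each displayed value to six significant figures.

S_3 ≈ 557990

The integral term ∫_8^19 x^4 dx = 488666.
Endpoint term: (f(8) + f(19))/2 = (4096.00 + 130321)/2 = 67208.5.
So far: 555875.
k=1: B_{2}/(2)! × [f^{(1)}(19) − f^{(1)}(8)] = 1/12 × (27436.0 − 2048.00) = 2115.67.
Partial sum through k=1: 557990.
k=2: B_{4}/(4)! × [f^{(3)}(19) − f^{(3)}(8)] = −1/720 × (456.000 − 192.000) = -0.366667.
Partial sum through k=2: 557990.
k=3: B_{6}/(6)! × [f^{(5)}(19) − f^{(5)}(8)] = 1/30240 × (0.00000 − 0.00000) = 0.00000.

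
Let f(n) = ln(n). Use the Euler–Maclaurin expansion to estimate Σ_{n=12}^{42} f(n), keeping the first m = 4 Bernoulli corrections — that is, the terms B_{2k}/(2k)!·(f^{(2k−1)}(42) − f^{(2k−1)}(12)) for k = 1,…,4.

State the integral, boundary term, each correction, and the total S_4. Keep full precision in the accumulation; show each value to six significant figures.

S_4 ≈ 100.270

The integral term ∫_12^42 ln(x) dx = 97.1632.
Endpoint term: (f(12) + f(42))/2 = (2.48491 + 3.73767)/2 = 3.11129.
Running total after boundary: 100.275.
Order-1 term: 1/12 · (0.0238095 − 0.0833333) = -0.00496032.
Running total after k=1: 100.270.
Order-2 term: −1/720 · (2.69949e-05 − 0.00115741) = 1.57002e-06.
Running total after k=2: 100.270.
Order-3 term: 1/30240 · (1.83639e-07 − 9.64506e-05) = -3.18343e-09.
Running total after k=3: 100.270.
Order-4 term: −1/1209600 · (3.12311e-09 − 2.00939e-05) = 1.66094e-11.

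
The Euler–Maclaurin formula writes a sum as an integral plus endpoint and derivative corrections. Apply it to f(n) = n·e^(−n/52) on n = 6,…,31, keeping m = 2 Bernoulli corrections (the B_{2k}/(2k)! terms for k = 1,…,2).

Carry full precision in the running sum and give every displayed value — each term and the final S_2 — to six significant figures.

S_2 ≈ 320.693

∫_6^31 x·e^(−x/52) dx evaluates to 309.528.
½[f(6) + f(31)] = ½[5.34614 + 17.0787] = 11.2124.
Integral + boundary = 320.740.
Correction k=1: B_{2}/2! · (f^{(1)}(31) − f^{(1)}(6)) = 1/12 · (0.222490 − 0.788213) = -0.0471436.
After k=1: 320.693.
Correction k=2: B_{4}/4! · (f^{(3)}(31) − f^{(3)}(6)) = −1/720 · (0.000489772 − 0.000950540) = 6.39956e-07.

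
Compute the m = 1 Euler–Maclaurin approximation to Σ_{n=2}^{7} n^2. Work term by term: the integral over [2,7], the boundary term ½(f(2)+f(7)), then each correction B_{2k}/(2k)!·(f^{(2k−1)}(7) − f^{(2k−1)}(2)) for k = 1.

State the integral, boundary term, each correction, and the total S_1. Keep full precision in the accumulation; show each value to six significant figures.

Integral: ∫_2^7 x^2 dx = 111.667.
½[f(2) + f(7)] = ½[4.00000 + 49.0000] = 26.5000.
Integral + boundary = 138.167.
Order-1 term: 1/12 · (14.0000 − 4.00000) = 0.833333.

S_1 ≈ 139.000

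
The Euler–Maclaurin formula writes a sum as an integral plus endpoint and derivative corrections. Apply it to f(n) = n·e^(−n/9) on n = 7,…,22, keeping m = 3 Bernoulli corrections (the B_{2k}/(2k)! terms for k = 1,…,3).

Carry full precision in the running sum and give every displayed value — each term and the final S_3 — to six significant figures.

Integral: ∫_7^22 x·e^(−x/9) dx = 41.9473.
½[f(7) + f(22)] = ½[3.21598 + 1.90904] = 2.56251.
Running total after boundary: 44.5098.
k=1: B_{2}/(2)! × [f^{(1)}(22) − f^{(1)}(7)] = 1/12 × (-0.125341 − 0.102095) = -0.0189529.
After k=1: 44.4908.
k=2: B_{4}/(4)! × [f^{(3)}(22) − f^{(3)}(7)] = −1/720 × (0.000595160 − 0.0126043) = 1.66793e-05.
After k=2: 44.4909.
k=3: B_{6}/(6)! × [f^{(5)}(22) − f^{(5)}(7)] = 1/30240 × (3.37992e-05 − 0.000295656) = -8.65928e-09.

S_3 ≈ 44.4909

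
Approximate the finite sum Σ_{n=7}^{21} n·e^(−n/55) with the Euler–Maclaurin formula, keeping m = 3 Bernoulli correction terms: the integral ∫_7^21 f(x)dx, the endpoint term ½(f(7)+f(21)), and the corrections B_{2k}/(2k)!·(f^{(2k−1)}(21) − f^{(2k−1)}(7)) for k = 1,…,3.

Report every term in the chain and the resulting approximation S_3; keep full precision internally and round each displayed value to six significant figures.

∫_7^21 x·e^(−x/55) dx evaluates to 149.135.
Boundary: ½(f(7) + f(21)) = ½(6.16345 + 14.3350) = 10.2492.
Integral + boundary = 159.384.
Order-1 term: 1/12 · (0.421983 − 0.768431) = -0.0288707.
After k=1: 159.355.
Order-2 term: −1/720 · (0.000590817 − 0.000836171) = 3.40770e-07.
After k=2: 159.355.
Order-3 term: 1/30240 · (3.44508e-07 − 4.68865e-07) = -4.11234e-12.

S_3 ≈ 159.355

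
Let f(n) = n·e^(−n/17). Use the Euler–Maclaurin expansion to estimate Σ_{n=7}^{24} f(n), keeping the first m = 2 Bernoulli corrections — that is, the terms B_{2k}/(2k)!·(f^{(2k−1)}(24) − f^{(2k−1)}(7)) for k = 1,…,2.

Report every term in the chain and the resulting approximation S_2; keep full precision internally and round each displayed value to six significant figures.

The integral term ∫_7^24 x·e^(−x/17) dx = 100.424.
½[f(7) + f(24)] = ½[4.63736 + 5.84911] = 5.24323.
Running total after boundary: 105.667.
k=1: B_{2}/(2)! × [f^{(1)}(24) − f^{(1)}(7)] = 1/12 × (-0.100352 − 0.389694) = -0.0408372.
Partial sum through k=1: 105.626.
k=2: B_{4}/(4)! × [f^{(3)}(24) − f^{(3)}(7)] = −1/720 × (0.00133935 − 0.00593306) = 6.38015e-06.

S_2 ≈ 105.626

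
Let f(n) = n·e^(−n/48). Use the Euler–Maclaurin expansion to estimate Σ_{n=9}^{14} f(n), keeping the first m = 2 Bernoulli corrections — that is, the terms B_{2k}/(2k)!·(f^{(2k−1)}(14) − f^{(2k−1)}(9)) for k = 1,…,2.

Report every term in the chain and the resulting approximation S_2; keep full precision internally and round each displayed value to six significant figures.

Integral: ∫_9^14 x·e^(−x/48) dx = 45.0996.
½[f(9) + f(14)] = ½[7.46126 + 10.4582] = 8.95975.
Running total after boundary: 54.0593.
k=1: B_{2}/(2)! × [f^{(1)}(14) − f^{(1)}(9)] = 1/12 × (0.529137 − 0.673586) = -0.0120374.
Running total after k=1: 54.0473.
k=2: B_{4}/(4)! × [f^{(3)}(14) − f^{(3)}(9)] = −1/720 × (0.000878113 − 0.00101200) = 1.85952e-07.

S_2 ≈ 54.0473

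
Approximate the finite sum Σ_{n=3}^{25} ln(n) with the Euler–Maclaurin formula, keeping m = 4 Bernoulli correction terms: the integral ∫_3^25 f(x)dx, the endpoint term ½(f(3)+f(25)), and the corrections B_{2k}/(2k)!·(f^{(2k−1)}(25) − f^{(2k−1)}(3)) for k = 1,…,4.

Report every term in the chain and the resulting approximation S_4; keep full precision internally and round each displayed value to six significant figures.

S_4 ≈ 57.3105

Integral: ∫_3^25 ln(x) dx = 55.1761.
Boundary: ½(f(3) + f(25)) = ½(1.09861 + 3.21888) = 2.15874.
Integral + boundary = 57.3348.
Order-1 term: 1/12 · (0.0400000 − 0.333333) = -0.0244444.
Running total after k=1: 57.3104.
Order-2 term: −1/720 · (0.000128000 − 0.0740741) = 0.000102703.
Running total after k=2: 57.3105.
Order-3 term: 1/30240 · (2.45760e-06 − 0.0987654) = -3.26597e-06.
Running total after k=3: 57.3105.
Order-4 term: −1/1209600 · (1.17965e-07 − 0.329218) = 2.72171e-07.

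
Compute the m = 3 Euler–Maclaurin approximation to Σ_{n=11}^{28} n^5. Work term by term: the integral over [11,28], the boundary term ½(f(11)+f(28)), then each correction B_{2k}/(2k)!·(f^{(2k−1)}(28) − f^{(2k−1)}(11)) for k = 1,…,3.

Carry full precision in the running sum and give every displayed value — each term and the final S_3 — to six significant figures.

∫_11^28 x^5 dx evaluates to 8.00198e+07.
Boundary: ½(f(11) + f(28)) = ½(161051 + 1.72104e+07) = 8.68571e+06.
Running total after boundary: 8.87055e+07.
Correction k=1: B_{2}/2! · (f^{(1)}(28) − f^{(1)}(11)) = 1/12 · (3.07328e+06 − 73205.0) = 250006.
Running total after k=1: 8.89555e+07.
Correction k=2: B_{4}/4! · (f^{(3)}(28) − f^{(3)}(11)) = −1/720 · (47040.0 − 7260.00) = -55.2500.
Running total after k=2: 8.89555e+07.
Correction k=3: B_{6}/6! · (f^{(5)}(28) − f^{(5)}(11)) = 1/30240 · (120.000 − 120.000) = 0.00000.

S_3 ≈ 8.89555e+07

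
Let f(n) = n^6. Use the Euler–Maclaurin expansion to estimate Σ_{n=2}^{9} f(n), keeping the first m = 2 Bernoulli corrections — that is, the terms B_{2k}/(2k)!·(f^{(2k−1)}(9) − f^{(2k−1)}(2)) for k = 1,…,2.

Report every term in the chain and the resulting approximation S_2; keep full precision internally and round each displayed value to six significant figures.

S_2 ≈ 978404

The integral term ∫_2^9 x^6 dx = 683263.
Endpoint term: (f(2) + f(9))/2 = (64.0000 + 531441)/2 = 265752.
Integral + boundary = 949016.
k=1: B_{2}/(2)! × [f^{(1)}(9) − f^{(1)}(2)] = 1/12 × (354294 − 192.000) = 29508.5.
Running total after k=1: 978524.
k=2: B_{4}/(4)! × [f^{(3)}(9) − f^{(3)}(2)] = −1/720 × (87480.0 − 960.000) = -120.167.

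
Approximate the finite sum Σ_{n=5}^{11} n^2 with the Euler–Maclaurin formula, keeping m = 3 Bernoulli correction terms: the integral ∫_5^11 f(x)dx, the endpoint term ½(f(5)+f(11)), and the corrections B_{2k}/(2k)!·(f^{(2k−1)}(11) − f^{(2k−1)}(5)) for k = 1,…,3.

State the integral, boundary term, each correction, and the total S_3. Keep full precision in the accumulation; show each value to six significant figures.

The integral term ∫_5^11 x^2 dx = 402.000.
Boundary: ½(f(5) + f(11)) = ½(25.0000 + 121.000) = 73.0000.
Running total after boundary: 475.000.
Order-1 term: 1/12 · (22.0000 − 10.0000) = 1.00000.
After k=1: 476.000.
Order-2 term: −1/720 · (0.00000 − 0.00000) = 0.00000.
After k=2: 476.000.
Order-3 term: 1/30240 · (0.00000 − 0.00000) = 0.00000.

S_3 ≈ 476.000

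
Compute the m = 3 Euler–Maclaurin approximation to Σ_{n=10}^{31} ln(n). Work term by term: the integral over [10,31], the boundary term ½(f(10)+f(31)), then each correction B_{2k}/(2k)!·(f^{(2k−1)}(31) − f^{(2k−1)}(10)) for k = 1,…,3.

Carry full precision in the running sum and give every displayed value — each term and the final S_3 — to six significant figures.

Integral: ∫_10^31 ln(x) dx = 62.4278.
Boundary: ½(f(10) + f(31)) = ½(2.30259 + 3.43399) = 2.86829.
Integral + boundary = 65.2960.
Correction k=1: B_{2}/2! · (f^{(1)}(31) − f^{(1)}(10)) = 1/12 · (0.0322581 − 0.100000) = -0.00564516.
Partial sum through k=1: 65.2904.
Correction k=2: B_{4}/4! · (f^{(3)}(31) − f^{(3)}(10)) = −1/720 · (6.71344e-05 − 0.00200000) = 2.68454e-06.
Partial sum through k=2: 65.2904.
Correction k=3: B_{6}/6! · (f^{(5)}(31) − f^{(5)}(10)) = 1/30240 · (8.38306e-07 − 0.000240000) = -7.90879e-09.

S_3 ≈ 65.2904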